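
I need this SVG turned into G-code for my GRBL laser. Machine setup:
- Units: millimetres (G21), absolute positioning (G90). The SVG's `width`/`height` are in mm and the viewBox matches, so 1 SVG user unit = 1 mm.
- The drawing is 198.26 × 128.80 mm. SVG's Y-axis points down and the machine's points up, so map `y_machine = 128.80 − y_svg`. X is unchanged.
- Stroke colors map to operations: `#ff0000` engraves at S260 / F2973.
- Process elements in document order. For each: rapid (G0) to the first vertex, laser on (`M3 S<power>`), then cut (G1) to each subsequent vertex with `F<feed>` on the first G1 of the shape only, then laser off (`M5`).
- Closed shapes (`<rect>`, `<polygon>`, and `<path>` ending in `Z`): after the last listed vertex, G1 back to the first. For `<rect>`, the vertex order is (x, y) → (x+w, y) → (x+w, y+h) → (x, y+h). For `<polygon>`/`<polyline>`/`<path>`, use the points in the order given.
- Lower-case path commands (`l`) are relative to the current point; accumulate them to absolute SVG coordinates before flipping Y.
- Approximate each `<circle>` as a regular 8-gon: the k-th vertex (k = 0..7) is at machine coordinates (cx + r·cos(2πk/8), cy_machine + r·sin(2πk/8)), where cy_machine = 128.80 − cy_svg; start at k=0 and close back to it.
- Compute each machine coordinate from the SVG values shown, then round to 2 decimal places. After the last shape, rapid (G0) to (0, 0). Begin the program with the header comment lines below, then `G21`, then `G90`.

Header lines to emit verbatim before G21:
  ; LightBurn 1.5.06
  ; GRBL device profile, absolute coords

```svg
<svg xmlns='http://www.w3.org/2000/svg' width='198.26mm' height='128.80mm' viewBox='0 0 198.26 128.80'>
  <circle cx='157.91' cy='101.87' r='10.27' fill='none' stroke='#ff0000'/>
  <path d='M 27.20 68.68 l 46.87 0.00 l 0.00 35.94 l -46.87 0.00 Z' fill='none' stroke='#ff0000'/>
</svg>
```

1 u = 1 mm; y_m = 128.80 − y.

[1] `<circle>` circle, #ff0000→engrave S260 F2973: (168.18,26.93) → (165.17,34.19) → (157.91,37.20) → (150.65,34.19) → (147.64,26.93) → (150.65,19.67) → (157.91,16.66) → (165.17,19.67) → (168.18,26.93) (closed)

[2] `<path>` rectangle, #ff0000→engrave S260 F2973: (27.20,60.12) → (74.07,60.12) → (74.07,24.18) → (27.20,24.18) → (27.20,60.12) (closed)

; LightBurn 1.5.06
; GRBL device profile, absolute coords
G21
G90
G0 X168.18 Y26.93
M3 S260
G1 X165.17 Y34.19 F2973
G1 X157.91 Y37.20
G1 X150.65 Y34.19
G1 X147.64 Y26.93
G1 X150.65 Y19.67
G1 X157.91 Y16.66
G1 X165.17 Y19.67
G1 X168.18 Y26.93
M5
G0 X27.20 Y60.12
M3 S260
G1 X74.07 Y60.12 F2973
G1 X74.07 Y24.18
G1 X27.20 Y24.18
G1 X27.20 Y60.12
M5
G0 X0.00 Y0.00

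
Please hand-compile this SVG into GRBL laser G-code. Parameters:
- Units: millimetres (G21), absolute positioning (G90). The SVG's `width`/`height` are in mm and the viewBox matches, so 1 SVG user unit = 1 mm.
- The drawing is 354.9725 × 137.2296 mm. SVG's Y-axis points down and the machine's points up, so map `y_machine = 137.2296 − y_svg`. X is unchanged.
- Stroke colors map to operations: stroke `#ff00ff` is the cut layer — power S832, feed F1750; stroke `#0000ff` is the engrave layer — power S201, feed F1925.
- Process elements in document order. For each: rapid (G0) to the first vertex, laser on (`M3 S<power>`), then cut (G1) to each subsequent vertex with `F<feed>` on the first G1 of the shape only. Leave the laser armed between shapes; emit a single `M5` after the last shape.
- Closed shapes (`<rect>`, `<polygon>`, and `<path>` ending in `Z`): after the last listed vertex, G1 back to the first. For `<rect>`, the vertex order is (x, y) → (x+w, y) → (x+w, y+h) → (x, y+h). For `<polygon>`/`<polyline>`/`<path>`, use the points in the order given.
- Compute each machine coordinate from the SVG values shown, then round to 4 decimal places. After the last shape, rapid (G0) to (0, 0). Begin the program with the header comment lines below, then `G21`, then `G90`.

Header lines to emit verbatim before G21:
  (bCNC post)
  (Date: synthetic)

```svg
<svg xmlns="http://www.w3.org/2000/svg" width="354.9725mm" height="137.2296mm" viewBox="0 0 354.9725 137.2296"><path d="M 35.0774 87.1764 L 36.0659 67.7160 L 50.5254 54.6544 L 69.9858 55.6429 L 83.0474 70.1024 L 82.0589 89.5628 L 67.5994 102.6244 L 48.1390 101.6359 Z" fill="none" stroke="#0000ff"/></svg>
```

(bCNC post)
(Date: synthetic)
G21
G90
G0 X35.0774 Y50.0532
M3 S201
G1 X36.0659 Y69.5136 F1925
G1 X50.5254 Y82.5752
G1 X69.9858 Y81.5867
G1 X83.0474 Y67.1272
G1 X82.0589 Y47.6668
G1 X67.5994 Y34.6052
G1 X48.1390 Y35.5937
G1 X35.0774 Y50.0532
M5
G0 X0.0000 Y0.0000

Since the viewBox matches the mm dimensions, user units are millimetres directly. The only transform is the Y-flip y_m = 137.2296 − y_svg.

Shape 1 is a regular polygon drawn with `<path>`. Its stroke #0000ff means engrave at S201, F1925. After flipping Y the toolpath is (35.0774,50.0532) → (36.0659,69.5136) → (50.5254,82.5752) → (69.9858,81.5867) → (83.0474,67.1272) → (82.0589,47.6668) → (67.5994,34.6052) → (48.1390,35.5937) → (35.0774,50.0532), returning to the start.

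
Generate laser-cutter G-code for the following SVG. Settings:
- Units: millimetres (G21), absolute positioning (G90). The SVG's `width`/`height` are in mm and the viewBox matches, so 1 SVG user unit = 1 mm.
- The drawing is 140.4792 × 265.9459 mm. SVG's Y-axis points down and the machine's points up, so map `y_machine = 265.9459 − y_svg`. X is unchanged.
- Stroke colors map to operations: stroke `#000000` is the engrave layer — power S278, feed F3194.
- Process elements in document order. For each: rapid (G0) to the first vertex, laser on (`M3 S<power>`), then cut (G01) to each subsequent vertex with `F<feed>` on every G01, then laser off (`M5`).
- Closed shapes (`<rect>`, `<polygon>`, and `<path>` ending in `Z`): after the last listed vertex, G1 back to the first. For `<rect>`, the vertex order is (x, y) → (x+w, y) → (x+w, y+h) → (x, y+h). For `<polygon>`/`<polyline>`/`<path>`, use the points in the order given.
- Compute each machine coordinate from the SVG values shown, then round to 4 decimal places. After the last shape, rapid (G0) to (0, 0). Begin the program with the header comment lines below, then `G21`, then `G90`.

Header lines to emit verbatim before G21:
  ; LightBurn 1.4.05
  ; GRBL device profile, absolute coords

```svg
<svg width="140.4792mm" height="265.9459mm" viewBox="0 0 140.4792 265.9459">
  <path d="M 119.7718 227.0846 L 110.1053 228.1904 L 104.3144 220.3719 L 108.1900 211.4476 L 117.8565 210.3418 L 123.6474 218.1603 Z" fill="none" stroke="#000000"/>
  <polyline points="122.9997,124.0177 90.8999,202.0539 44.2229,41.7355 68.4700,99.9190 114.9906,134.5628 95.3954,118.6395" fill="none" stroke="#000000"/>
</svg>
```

viewBox `0 0 140.4792 265.9459` with mm width/height → 1 unit = 1 mm. Flip: y_m = 265.9459 − y_svg.

**Shape 1** — `<path>` regular polygon, stroke `#000000` → engrave (S278, F3194). Machine vertices: (119.7718,38.8613) → (110.1053,37.7555) → (104.3144,45.5740) → (108.1900,54.4983) → (117.8565,55.6041) → (123.6474,47.7856) → (119.7718,38.8613). Closed: final G1 returns to the first vertex.

**Shape 2** — `<polyline>` open polyline, stroke `#000000` → engrave (S278, F3194). Machine vertices: (122.9997,141.9282) → (90.8999,63.8920) → (44.2229,224.2104) → (68.4700,166.0269) → (114.9906,131.3831) → (95.3954,147.3064). Open path.

; LightBurn 1.4.05
; GRBL device profile, absolute coords
G21
G90
G0 X119.7718 Y38.8613
M3 S278
G01 X110.1053 Y37.7555 F3194
G01 X104.3144 Y45.5740 F3194
G01 X108.1900 Y54.4983 F3194
G01 X117.8565 Y55.6041 F3194
G01 X123.6474 Y47.7856 F3194
G01 X119.7718 Y38.8613 F3194
M5
G0 X122.9997 Y141.9282
M3 S278
G01 X90.8999 Y63.8920 F3194
G01 X44.2229 Y224.2104 F3194
G01 X68.4700 Y166.0269 F3194
G01 X114.9906 Y131.3831 F3194
G01 X95.3954 Y147.3064 F3194
M5
G0 X0.0000 Y0.0000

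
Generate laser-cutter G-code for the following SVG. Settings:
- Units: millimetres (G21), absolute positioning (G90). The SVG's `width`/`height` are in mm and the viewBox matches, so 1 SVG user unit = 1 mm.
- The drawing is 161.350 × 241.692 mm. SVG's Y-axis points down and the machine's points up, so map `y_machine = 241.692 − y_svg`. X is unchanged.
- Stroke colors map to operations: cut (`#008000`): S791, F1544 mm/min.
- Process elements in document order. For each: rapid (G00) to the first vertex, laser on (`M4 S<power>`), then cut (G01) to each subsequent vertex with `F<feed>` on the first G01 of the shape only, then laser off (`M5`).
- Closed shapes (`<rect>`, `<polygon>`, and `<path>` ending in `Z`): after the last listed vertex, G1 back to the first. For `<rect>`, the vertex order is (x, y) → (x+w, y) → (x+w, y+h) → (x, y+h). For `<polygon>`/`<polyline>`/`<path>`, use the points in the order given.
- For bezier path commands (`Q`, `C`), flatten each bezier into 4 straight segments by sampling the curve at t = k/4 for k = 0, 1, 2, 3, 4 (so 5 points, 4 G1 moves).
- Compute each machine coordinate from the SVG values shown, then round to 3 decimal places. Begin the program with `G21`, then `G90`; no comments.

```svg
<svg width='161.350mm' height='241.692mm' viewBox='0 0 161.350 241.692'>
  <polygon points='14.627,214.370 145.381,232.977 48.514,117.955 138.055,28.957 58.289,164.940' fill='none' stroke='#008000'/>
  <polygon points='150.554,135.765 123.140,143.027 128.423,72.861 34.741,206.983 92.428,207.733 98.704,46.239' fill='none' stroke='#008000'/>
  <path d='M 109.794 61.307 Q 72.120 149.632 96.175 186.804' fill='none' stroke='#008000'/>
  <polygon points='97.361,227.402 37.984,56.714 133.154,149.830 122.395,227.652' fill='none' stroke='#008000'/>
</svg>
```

G21
G90
G00 X14.627 Y27.322
M4 S791
G01 X145.381 Y8.715 F1544
G01 X48.514 Y123.737
G01 X138.055 Y212.735
G01 X58.289 Y76.752
G01 X14.627 Y27.322
M5
G00 X150.554 Y105.927
M4 S791
G01 X123.140 Y98.665 F1544
G01 X128.423 Y168.831
G01 X34.741 Y34.709
G01 X92.428 Y33.959
G01 X98.704 Y195.453
G01 X150.554 Y105.927
M5
G00 X109.794 Y180.385
M4 S791
G01 X94.815 Y139.420 F1544
G01 X87.552 Y104.848
G01 X88.006 Y76.671
G01 X96.175 Y54.888
M5
G00 X97.361 Y14.290
M4 S791
G01 X37.984 Y184.978 F1544
G01 X133.154 Y91.862
G01 X122.395 Y14.040
G01 X97.361 Y14.290
M5

1 u = 1 mm; y_m = 241.692 − y.

[1] `<polygon>` closed polygon, #008000→cut S791 F1544: (14.627,27.322) → (145.381,8.715) → (48.514,123.737) → (138.055,212.735) → (58.289,76.752) → (14.627,27.322) (closed)

[2] `<polygon>` closed polygon, #008000→cut S791 F1544: (150.554,105.927) → (123.140,98.665) → (128.423,168.831) → (34.741,34.709) → (92.428,33.959) → (98.704,195.453) → (150.554,105.927) (closed)

[3] `<path>` quadratic bezier, #008000→cut S791 F1544: (109.794,180.385) → (94.815,139.420) → (87.552,104.848) → (88.006,76.671) → (96.175,54.888)

[4] `<polygon>` closed polygon, #008000→cut S791 F1544: (97.361,14.290) → (37.984,184.978) → (133.154,91.862) → (122.395,14.040) → (97.361,14.290) (closed)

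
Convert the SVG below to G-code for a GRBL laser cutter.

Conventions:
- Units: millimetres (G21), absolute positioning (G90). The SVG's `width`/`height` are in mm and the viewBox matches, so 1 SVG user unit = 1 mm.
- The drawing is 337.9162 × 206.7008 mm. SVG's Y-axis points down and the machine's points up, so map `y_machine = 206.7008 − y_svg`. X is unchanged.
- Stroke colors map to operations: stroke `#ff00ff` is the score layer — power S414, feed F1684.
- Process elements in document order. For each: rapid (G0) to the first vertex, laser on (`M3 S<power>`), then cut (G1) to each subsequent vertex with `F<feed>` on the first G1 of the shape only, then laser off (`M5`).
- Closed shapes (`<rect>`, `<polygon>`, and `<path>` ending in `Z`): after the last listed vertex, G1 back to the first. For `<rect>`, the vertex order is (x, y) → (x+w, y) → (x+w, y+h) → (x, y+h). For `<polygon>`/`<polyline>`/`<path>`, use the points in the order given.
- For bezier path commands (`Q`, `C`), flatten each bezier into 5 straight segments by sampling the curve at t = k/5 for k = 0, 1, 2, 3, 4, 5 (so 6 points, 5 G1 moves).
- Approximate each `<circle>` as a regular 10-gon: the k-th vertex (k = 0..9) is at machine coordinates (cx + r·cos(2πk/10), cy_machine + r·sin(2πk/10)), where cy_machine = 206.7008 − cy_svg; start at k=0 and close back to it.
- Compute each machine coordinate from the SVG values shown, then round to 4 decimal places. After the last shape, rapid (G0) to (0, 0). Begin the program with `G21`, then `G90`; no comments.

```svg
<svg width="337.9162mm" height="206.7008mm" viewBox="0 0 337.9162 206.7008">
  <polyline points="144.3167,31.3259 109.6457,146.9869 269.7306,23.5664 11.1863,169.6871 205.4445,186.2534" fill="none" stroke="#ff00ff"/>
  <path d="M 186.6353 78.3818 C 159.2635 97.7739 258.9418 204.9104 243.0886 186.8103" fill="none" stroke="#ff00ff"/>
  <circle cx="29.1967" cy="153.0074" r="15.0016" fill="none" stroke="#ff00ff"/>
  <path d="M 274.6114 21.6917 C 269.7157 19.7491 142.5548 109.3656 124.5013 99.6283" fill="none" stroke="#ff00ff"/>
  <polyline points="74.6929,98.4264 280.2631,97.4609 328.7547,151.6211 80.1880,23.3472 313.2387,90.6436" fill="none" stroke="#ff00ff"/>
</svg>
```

G21
G90
G0 X144.3167 Y175.3749
M3 S414
G1 X109.6457 Y59.7139 F1684
G1 X269.7306 Y183.1344
G1 X11.1863 Y37.0137
G1 X205.4445 Y20.4474
M5
G0 X186.6353 Y128.3190
M3 S414
G1 X183.5176 Y107.8583 F1684
G1 X199.2480 Y76.5620
G1 X222.1825 Y44.6532
G1 X240.6774 Y22.3550
G1 X243.0886 Y19.8905
M5
G0 X44.1983 Y53.6934
M3 S414
G1 X41.3332 Y62.5111 F1684
G1 X33.8324 Y67.9608
G1 X24.5610 Y67.9608
G1 X17.0602 Y62.5111
G1 X14.1951 Y53.6934
G1 X17.0602 Y44.8757
G1 X24.5610 Y39.4260
G1 X33.8324 Y39.4260
G1 X41.3332 Y44.8757
G1 X44.1983 Y53.6934
M5
G0 X274.6114 Y185.0091
M3 S414
G1 X258.8531 Y176.7149 F1684
G1 X224.8571 Y155.6103
G1 X183.7292 Y130.8591
G1 X146.5753 Y111.6253
G1 X124.5013 Y107.0725
M5
G0 X74.6929 Y108.2744
M3 S414
G1 X280.2631 Y109.2399 F1684
G1 X328.7547 Y55.0797
G1 X80.1880 Y183.3536
G1 X313.2387 Y116.0572
M5
G0 X0.0000 Y0.0000

Since the viewBox matches the mm dimensions, user units are millimetres directly. The only transform is the Y-flip y_m = 206.7008 − y_svg.

Shape 1 is a open polyline drawn with `<polyline>`. Its stroke #ff00ff means score at S414, F1684. After flipping Y the toolpath is (144.3167,175.3749) → (109.6457,59.7139) → (269.7306,183.1344) → (11.1863,37.0137) → (205.4445,20.4474).

Shape 2 is a cubic bezier drawn with `<path>`. Its stroke #ff00ff means score at S414, F1684. After flipping Y the toolpath is (186.6353,128.3190) → (183.5176,107.8583) → (199.2480,76.5620) → (222.1825,44.6532) → (240.6774,22.3550) → (243.0886,19.8905).

Shape 3 is a circle drawn with `<circle>`. Its stroke #ff00ff means score at S414, F1684. After flipping Y the toolpath is (44.1983,53.6934) → (41.3332,62.5111) → (33.8324,67.9608) → (24.5610,67.9608) → (17.0602,62.5111) → (14.1951,53.6934) → (17.0602,44.8757) → (24.5610,39.4260) → (33.8324,39.4260) → (41.3332,44.8757) → (44.1983,53.6934), returning to the start.

Shape 4 is a cubic bezier drawn with `<path>`. Its stroke #ff00ff means score at S414, F1684. After flipping Y the toolpath is (274.6114,185.0091) → (258.8531,176.7149) → (224.8571,155.6103) → (183.7292,130.8591) → (146.5753,111.6253) → (124.5013,107.0725).

Shape 5 is a open polyline drawn with `<polyline>`. Its stroke #ff00ff means score at S414, F1684. After flipping Y the toolpath is (74.6929,108.2744) → (280.2631,109.2399) → (328.7547,55.0797) → (80.1880,183.3536) → (313.2387,116.0572).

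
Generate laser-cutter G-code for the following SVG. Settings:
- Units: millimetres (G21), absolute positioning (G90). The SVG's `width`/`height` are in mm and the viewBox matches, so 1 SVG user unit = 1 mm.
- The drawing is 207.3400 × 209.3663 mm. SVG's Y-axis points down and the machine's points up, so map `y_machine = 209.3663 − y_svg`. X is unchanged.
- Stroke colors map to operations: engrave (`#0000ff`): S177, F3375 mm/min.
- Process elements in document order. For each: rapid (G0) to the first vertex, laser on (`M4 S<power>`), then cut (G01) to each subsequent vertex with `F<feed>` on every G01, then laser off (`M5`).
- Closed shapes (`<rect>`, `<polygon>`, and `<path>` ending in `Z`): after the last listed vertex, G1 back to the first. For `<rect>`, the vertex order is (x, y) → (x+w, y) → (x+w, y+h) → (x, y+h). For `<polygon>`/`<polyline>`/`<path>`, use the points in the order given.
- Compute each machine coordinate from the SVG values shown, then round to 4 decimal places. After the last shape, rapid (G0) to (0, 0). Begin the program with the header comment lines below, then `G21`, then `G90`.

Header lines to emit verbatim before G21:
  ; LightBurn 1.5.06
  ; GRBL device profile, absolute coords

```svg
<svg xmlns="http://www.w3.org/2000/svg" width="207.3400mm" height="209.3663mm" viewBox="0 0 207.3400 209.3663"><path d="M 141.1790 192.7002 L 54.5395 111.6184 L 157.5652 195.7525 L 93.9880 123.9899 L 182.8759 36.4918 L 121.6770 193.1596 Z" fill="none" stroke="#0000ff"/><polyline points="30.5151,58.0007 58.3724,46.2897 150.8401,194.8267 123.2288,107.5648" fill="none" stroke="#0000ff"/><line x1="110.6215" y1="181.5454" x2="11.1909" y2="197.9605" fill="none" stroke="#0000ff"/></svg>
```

1 u = 1 mm; y_m = 209.3663 − y.

[1] `<path>` closed polygon, #0000ff→engrave S177 F3375: (141.1790,16.6661) → (54.5395,97.7479) → (157.5652,13.6138) → (93.9880,85.3764) → (182.8759,172.8745) → (121.6770,16.2067) → (141.1790,16.6661) (closed)

[2] `<polyline>` open polyline, #0000ff→engrave S177 F3375: (30.5151,151.3656) → (58.3724,163.0766) → (150.8401,14.5396) → (123.2288,101.8015)

[3] `<line>` line segment, #0000ff→engrave S177 F3375: (110.6215,27.8209) → (11.1909,11.4058)

; LightBurn 1.5.06
; GRBL device profile, absolute coords
G21
G90
G0 X141.1790 Y16.6661
M4 S177
G01 X54.5395 Y97.7479 F3375
G01 X157.5652 Y13.6138 F3375
G01 X93.9880 Y85.3764 F3375
G01 X182.8759 Y172.8745 F3375
G01 X121.6770 Y16.2067 F3375
G01 X141.1790 Y16.6661 F3375
M5
G0 X30.5151 Y151.3656
M4 S177
G01 X58.3724 Y163.0766 F3375
G01 X150.8401 Y14.5396 F3375
G01 X123.2288 Y101.8015 F3375
M5
G0 X110.6215 Y27.8209
M4 S177
G01 X11.1909 Y11.4058 F3375
M5
G0 X0.0000 Y0.0000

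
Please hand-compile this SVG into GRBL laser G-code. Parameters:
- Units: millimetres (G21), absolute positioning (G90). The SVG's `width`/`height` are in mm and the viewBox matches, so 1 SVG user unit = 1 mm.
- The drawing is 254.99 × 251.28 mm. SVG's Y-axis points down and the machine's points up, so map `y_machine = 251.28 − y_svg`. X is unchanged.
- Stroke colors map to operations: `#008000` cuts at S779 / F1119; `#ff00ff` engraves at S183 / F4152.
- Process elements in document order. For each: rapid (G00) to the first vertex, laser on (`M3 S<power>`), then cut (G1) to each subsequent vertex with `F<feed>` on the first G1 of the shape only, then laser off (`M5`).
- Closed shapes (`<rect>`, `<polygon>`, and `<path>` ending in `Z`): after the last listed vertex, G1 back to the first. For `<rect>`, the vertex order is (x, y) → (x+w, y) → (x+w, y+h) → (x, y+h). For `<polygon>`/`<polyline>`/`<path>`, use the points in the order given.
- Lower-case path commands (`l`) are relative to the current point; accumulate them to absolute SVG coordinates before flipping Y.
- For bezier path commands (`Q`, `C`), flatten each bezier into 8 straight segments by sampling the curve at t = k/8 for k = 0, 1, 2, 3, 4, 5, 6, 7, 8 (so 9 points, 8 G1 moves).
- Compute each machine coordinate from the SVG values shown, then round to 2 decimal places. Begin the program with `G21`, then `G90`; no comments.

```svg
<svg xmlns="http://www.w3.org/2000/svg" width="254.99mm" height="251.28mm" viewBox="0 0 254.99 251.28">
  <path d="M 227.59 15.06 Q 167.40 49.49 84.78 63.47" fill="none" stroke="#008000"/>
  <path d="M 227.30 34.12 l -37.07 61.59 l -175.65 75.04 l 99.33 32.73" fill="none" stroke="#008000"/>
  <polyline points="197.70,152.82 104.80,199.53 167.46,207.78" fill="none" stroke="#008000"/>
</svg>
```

G21
G90
G00 X227.59 Y236.22
M3 S779
G1 X212.19 Y227.93 F1119
G1 X196.09 Y220.28
G1 X179.29 Y213.27
G1 X161.79 Y206.90
G1 X143.59 Y201.17
G1 X124.69 Y196.08
G1 X105.08 Y191.62
G1 X84.78 Y187.81
M5
G00 X227.30 Y217.16
M3 S779
G1 X190.23 Y155.57 F1119
G1 X14.58 Y80.53
G1 X113.91 Y47.80
M5
G00 X197.70 Y98.46
M3 S779
G1 X104.80 Y51.75 F1119
G1 X167.46 Y43.50
M5

viewBox `0 0 254.99 251.28` with mm width/height → 1 unit = 1 mm. Flip: y_m = 251.28 − y_svg.

**Shape 1** — `<path>` quadratic bezier, stroke `#008000` → cut (S779, F1119). Control points (SVG): P0=(227.59,15.06), P1=(167.40,49.49), P2=(84.78,63.47); sampled at t=k/8. Machine vertices: (227.59,236.22) → (212.19,227.93) → (196.09,220.28) → (179.29,213.27) → (161.79,206.90) → (143.59,201.17) → (124.69,196.08) → (105.08,191.62) → (84.78,187.81). Open path.

**Shape 2** — `<path>` open polyline, stroke `#008000` → cut (S779, F1119). Machine vertices: (227.30,217.16) → (190.23,155.57) → (14.58,80.53) → (113.91,47.80). Open path.

**Shape 3** — `<polyline>` open polyline, stroke `#008000` → cut (S779, F1119). Machine vertices: (197.70,98.46) → (104.80,51.75) → (167.46,43.50). Open path.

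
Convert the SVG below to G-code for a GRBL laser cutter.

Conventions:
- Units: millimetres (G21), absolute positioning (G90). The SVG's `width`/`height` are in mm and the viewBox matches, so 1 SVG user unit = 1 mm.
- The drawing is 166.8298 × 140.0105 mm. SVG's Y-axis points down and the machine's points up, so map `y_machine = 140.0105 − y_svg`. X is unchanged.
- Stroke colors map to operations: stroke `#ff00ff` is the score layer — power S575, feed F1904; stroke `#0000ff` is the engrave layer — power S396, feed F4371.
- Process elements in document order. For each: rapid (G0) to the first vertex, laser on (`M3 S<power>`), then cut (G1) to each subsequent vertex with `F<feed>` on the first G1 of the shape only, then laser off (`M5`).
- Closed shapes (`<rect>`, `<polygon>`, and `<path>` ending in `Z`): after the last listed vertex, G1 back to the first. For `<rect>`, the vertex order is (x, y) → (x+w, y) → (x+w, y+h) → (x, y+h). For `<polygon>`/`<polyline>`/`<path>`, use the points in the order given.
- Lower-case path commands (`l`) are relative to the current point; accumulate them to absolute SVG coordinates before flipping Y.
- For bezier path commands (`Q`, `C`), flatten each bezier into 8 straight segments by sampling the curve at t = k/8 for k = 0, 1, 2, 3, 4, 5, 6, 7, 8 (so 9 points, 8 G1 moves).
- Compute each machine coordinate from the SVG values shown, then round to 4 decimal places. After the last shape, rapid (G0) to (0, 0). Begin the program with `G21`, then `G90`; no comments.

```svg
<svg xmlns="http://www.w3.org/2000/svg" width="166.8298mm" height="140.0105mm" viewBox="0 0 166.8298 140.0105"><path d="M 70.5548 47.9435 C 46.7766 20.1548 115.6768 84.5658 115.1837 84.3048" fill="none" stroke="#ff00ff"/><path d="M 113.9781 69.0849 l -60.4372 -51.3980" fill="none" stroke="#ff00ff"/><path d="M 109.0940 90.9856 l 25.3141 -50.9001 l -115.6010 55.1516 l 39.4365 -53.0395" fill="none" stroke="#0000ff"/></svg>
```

G21
G90
G0 X70.5548 Y92.0670
M3 S575
G1 X65.6657 Y98.4723 F1904
G1 X67.5660 Y98.0722
G1 X74.3563 Y92.7051
G1 X84.1373 Y84.2092
G1 X95.0099 Y74.4230
G1 X105.0747 Y65.1848
G1 X112.4323 Y58.3329
G1 X115.1837 Y55.7057
M5
G0 X113.9781 Y70.9256
M3 S575
G1 X53.5409 Y122.3236 F1904
M5
G0 X109.0940 Y49.0249
M3 S396
G1 X134.4081 Y99.9250 F4371
G1 X18.8071 Y44.7734
G1 X58.2436 Y97.8129
M5
G0 X0.0000 Y0.0000

viewBox `0 0 166.8298 140.0105` with mm width/height → 1 unit = 1 mm. Flip: y_m = 140.0105 − y_svg.

**Shape 1** — `<path>` cubic bezier, stroke `#ff00ff` → score (S575, F1904). Control points (SVG): P0=(70.5548,47.9435), P1=(46.7766,20.1548), P2=(115.6768,84.5658), P3=(115.1837,84.3048); sampled at t=k/8. Machine vertices: (70.5548,92.0670) → (65.6657,98.4723) → (67.5660,98.0722) → (74.3563,92.7051) → (84.1373,84.2092) → (95.0099,74.4230) → (105.0747,65.1848) → (112.4323,58.3329) → (115.1837,55.7057). Open path.

**Shape 2** — `<path>` line segment, stroke `#ff00ff` → score (S575, F1904). Machine vertices: (113.9781,70.9256) → (53.5409,122.3236). Open path.

**Shape 3** — `<path>` open polyline, stroke `#0000ff` → engrave (S396, F4371). Machine vertices: (109.0940,49.0249) → (134.4081,99.9250) → (18.8071,44.7734) → (58.2436,97.8129). Open path.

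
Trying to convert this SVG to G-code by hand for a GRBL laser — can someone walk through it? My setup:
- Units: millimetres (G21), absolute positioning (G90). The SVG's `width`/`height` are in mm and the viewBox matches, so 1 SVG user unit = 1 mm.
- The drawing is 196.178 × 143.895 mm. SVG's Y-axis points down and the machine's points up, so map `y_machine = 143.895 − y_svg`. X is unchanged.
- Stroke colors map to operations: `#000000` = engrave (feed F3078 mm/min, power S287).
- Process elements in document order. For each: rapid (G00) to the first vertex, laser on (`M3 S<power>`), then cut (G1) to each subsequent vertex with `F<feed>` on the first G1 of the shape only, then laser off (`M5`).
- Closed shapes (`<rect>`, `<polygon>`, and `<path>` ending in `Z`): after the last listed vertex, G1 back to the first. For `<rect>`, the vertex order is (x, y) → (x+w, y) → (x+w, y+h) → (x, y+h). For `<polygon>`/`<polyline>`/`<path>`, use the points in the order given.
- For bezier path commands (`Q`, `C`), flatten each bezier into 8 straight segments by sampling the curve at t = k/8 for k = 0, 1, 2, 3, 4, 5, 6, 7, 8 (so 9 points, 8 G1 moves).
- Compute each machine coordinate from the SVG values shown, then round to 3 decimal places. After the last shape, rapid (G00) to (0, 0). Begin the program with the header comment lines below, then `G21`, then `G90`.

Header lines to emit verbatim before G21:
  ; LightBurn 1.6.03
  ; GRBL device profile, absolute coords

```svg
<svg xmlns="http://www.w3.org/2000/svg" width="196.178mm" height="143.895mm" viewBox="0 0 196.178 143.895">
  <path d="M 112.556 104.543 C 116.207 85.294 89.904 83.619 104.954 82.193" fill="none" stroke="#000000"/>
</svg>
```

; LightBurn 1.6.03
; GRBL device profile, absolute coords
G21
G90
G00 X112.556 Y39.352
M3 S287
G1 X112.660 Y45.780 F3078
G1 X110.792 Y50.764
G1 X107.787 Y54.507
G1 X104.480 Y57.211
G1 X101.708 Y59.079
G1 X100.306 Y60.315
G1 X101.109 Y61.122
G1 X104.954 Y61.702
M5
G00 X0.000 Y0.000

Since the viewBox matches the mm dimensions, user units are millimetres directly. The only transform is the Y-flip y_m = 143.895 − y_svg.

Shape 1 is a cubic bezier drawn with `<path>`. Its stroke #000000 means engrave at S287, F3078. After flipping Y the toolpath is (112.556,39.352) → (112.660,45.780) → (110.792,50.764) → (107.787,54.507) → (104.480,57.211) → (101.708,59.079) → (100.306,60.315) → (101.109,61.122) → (104.954,61.702).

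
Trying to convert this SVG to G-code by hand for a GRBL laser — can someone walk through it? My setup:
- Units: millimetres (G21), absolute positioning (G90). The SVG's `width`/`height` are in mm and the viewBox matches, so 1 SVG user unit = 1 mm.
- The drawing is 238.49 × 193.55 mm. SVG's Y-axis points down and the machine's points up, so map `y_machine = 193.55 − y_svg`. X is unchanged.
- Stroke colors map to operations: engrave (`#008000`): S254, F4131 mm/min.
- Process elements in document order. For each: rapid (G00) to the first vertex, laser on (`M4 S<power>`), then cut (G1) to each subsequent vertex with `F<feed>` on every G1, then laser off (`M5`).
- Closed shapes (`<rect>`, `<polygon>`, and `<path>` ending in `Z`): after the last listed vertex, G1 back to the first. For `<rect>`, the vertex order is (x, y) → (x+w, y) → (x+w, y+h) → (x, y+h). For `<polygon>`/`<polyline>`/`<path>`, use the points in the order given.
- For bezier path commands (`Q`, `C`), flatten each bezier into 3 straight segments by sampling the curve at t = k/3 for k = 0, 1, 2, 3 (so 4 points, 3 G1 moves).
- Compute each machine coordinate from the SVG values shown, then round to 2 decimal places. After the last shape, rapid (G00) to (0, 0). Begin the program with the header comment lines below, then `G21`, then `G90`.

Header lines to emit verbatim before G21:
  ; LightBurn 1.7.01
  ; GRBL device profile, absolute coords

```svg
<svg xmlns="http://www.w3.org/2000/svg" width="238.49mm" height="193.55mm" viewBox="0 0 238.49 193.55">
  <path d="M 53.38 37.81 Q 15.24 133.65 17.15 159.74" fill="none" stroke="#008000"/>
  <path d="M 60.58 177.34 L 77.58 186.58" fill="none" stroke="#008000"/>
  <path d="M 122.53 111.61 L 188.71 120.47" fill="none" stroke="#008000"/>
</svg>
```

Since the viewBox matches the mm dimensions, user units are millimetres directly. The only transform is the Y-flip y_m = 193.55 − y_svg.

Shape 1 is a quadratic bezier drawn with `<path>`. Its stroke #008000 means engrave at S254, F4131. After flipping Y the toolpath is (53.38,155.74) → (32.40,99.60) → (20.33,58.95) → (17.15,33.81).

Shape 2 is a line segment drawn with `<path>`. Its stroke #008000 means engrave at S254, F4131. After flipping Y the toolpath is (60.58,16.21) → (77.58,6.97).

Shape 3 is a line segment drawn with `<path>`. Its stroke #008000 means engrave at S254, F4131. After flipping Y the toolpath is (122.53,81.94) → (188.71,73.08).

; LightBurn 1.7.01
; GRBL device profile, absolute coords
G21
G90
G00 X53.38 Y155.74
M4 S254
G1 X32.40 Y99.60 F4131
G1 X20.33 Y58.95 F4131
G1 X17.15 Y33.81 F4131
M5
G00 X60.58 Y16.21
M4 S254
G1 X77.58 Y6.97 F4131
M5
G00 X122.53 Y81.94
M4 S254
G1 X188.71 Y73.08 F4131
M5
G00 X0.00 Y0.00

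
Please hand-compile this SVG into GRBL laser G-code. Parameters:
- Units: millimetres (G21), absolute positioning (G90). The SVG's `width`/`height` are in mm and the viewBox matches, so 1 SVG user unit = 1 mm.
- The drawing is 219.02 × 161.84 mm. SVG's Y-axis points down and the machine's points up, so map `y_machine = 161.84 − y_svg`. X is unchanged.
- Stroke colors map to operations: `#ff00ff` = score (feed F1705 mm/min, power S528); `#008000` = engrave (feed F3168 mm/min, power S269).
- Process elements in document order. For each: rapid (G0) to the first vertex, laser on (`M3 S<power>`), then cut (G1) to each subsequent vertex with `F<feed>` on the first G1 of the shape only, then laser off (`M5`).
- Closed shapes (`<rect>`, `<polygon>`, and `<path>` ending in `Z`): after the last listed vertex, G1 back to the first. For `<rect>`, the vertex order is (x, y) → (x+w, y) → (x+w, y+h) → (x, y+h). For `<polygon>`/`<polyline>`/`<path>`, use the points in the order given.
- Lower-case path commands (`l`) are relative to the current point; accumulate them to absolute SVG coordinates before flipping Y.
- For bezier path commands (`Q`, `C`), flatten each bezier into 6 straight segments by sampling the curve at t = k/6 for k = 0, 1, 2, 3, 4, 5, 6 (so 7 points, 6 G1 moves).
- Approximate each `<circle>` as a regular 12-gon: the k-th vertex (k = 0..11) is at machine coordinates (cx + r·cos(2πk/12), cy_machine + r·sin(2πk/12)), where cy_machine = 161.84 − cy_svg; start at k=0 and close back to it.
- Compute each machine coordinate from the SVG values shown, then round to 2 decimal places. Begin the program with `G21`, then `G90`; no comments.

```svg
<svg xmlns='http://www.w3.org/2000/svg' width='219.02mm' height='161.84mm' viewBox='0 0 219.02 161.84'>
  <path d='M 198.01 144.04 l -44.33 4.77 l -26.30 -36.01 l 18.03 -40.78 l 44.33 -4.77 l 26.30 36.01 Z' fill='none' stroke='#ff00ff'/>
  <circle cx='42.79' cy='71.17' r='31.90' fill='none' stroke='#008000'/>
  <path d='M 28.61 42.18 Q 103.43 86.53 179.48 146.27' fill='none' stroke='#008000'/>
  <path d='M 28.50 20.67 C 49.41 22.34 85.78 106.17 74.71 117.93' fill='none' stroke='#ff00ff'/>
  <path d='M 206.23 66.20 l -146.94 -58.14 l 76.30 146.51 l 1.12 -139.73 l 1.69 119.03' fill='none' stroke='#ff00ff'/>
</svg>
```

1 u = 1 mm; y_m = 161.84 − y.

[1] `<path>` regular polygon, #ff00ff→score S528 F1705: (198.01,17.80) → (153.68,13.03) → (127.38,49.04) → (145.41,89.82) → (189.74,94.59) → (216.04,58.58) → (198.01,17.80) (closed)

[2] `<circle>` circle, #008000→engrave S269 F3168: (74.69,90.67) → (70.42,106.62) → (58.74,118.30) → (42.79,122.57) → (26.84,118.30) → (15.16,106.62) → (10.89,90.67) → (15.16,74.72) → (26.84,63.04) → (42.79,58.77) → (58.74,63.04) → (70.42,74.72) → (74.69,90.67) (closed)

[3] `<path>` quadratic bezier, #008000→engrave S269 F3168: (28.61,119.66) → (53.58,104.45) → (78.63,88.38) → (103.74,71.46) → (128.92,53.69) → (154.16,35.06) → (179.48,15.57)

[4] `<path>` cubic bezier, #ff00ff→score S528 F1705: (28.50,141.17) → (39.95,134.20) → (52.23,117.83) → (63.60,96.32) → (72.30,73.98) → (76.58,55.08) → (74.71,43.91)

[5] `<path>` open polyline, #ff00ff→score S528 F1705: (206.23,95.64) → (59.29,153.78) → (135.59,7.27) → (136.71,147.00) → (138.40,27.97)

G21
G90
G0 X198.01 Y17.80
M3 S528
G1 X153.68 Y13.03 F1705
G1 X127.38 Y49.04
G1 X145.41 Y89.82
G1 X189.74 Y94.59
G1 X216.04 Y58.58
G1 X198.01 Y17.80
M5
G0 X74.69 Y90.67
M3 S269
G1 X70.42 Y106.62 F3168
G1 X58.74 Y118.30
G1 X42.79 Y122.57
G1 X26.84 Y118.30
G1 X15.16 Y106.62
G1 X10.89 Y90.67
G1 X15.16 Y74.72
G1 X26.84 Y63.04
G1 X42.79 Y58.77
G1 X58.74 Y63.04
G1 X70.42 Y74.72
G1 X74.69 Y90.67
M5
G0 X28.61 Y119.66
M3 S269
G1 X53.58 Y104.45 F3168
G1 X78.63 Y88.38
G1 X103.74 Y71.46
G1 X128.92 Y53.69
G1 X154.16 Y35.06
G1 X179.48 Y15.57
M5
G0 X28.50 Y141.17
M3 S528
G1 X39.95 Y134.20 F1705
G1 X52.23 Y117.83
G1 X63.60 Y96.32
G1 X72.30 Y73.98
G1 X76.58 Y55.08
G1 X74.71 Y43.91
M5
G0 X206.23 Y95.64
M3 S528
G1 X59.29 Y153.78 F1705
G1 X135.59 Y7.27
G1 X136.71 Y147.00
G1 X138.40 Y27.97
M5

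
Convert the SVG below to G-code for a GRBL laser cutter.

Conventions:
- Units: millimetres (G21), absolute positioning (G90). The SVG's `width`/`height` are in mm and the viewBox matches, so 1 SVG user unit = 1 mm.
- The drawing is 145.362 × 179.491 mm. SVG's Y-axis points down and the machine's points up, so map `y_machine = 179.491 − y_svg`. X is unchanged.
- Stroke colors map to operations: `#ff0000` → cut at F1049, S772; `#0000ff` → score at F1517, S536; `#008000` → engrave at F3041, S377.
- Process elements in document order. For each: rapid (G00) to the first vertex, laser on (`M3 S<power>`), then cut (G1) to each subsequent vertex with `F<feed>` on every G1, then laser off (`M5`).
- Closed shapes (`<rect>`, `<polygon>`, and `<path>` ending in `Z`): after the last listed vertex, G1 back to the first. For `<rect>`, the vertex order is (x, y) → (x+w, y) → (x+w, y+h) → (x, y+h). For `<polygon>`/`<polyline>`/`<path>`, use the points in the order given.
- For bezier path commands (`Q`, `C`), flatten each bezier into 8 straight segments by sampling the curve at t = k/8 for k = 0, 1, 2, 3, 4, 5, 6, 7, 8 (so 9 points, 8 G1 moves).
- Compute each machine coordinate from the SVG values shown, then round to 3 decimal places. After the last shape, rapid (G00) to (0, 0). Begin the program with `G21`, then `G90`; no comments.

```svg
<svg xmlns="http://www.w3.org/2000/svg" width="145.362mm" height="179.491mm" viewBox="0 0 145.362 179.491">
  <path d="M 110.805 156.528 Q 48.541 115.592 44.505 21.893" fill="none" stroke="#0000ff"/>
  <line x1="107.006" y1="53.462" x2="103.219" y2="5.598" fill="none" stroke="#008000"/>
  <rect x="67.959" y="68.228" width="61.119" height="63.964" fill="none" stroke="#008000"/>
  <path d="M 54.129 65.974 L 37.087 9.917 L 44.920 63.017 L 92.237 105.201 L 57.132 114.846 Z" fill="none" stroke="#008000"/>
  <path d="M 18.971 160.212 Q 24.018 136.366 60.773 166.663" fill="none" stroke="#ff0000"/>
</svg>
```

Since the viewBox matches the mm dimensions, user units are millimetres directly. The only transform is the Y-flip y_m = 179.491 − y_svg.

Shape 1 is a quadratic bezier drawn with `<path>`. Its stroke #0000ff means score at S536, F1517. After flipping Y the toolpath is (110.805,22.963) → (96.149,34.021) → (83.312,46.729) → (72.295,61.085) → (63.098,77.090) → (55.720,94.744) → (50.162,114.046) → (46.424,134.998) → (44.505,157.598).

Shape 2 is a line segment drawn with `<line>`. Its stroke #008000 means engrave at S377, F3041. After flipping Y the toolpath is (107.006,126.029) → (103.219,173.893).

Shape 3 is a rectangle drawn with `<rect>`. Its stroke #008000 means engrave at S377, F3041. After flipping Y the toolpath is (67.959,111.263) → (129.078,111.263) → (129.078,47.299) → (67.959,47.299) → (67.959,111.263), returning to the start.

Shape 4 is a closed polygon drawn with `<path>`. Its stroke #008000 means engrave at S377, F3041. After flipping Y the toolpath is (54.129,113.517) → (37.087,169.574) → (44.920,116.474) → (92.237,74.290) → (57.132,64.645) → (54.129,113.517), returning to the start.

Shape 5 is a quadratic bezier drawn with `<path>`. Its stroke #ff0000 means cut at S772, F1049. After flipping Y the toolpath is (18.971,19.279) → (20.728,24.395) → (23.476,27.818) → (27.215,29.550) → (31.945,29.589) → (37.666,27.937) → (44.377,24.593) → (52.080,19.556) → (60.773,12.828).

G21
G90
G00 X110.805 Y22.963
M3 S536
G1 X96.149 Y34.021 F1517
G1 X83.312 Y46.729 F1517
G1 X72.295 Y61.085 F1517
G1 X63.098 Y77.090 F1517
G1 X55.720 Y94.744 F1517
G1 X50.162 Y114.046 F1517
G1 X46.424 Y134.998 F1517
G1 X44.505 Y157.598 F1517
M5
G00 X107.006 Y126.029
M3 S377
G1 X103.219 Y173.893 F3041
M5
G00 X67.959 Y111.263
M3 S377
G1 X129.078 Y111.263 F3041
G1 X129.078 Y47.299 F3041
G1 X67.959 Y47.299 F3041
G1 X67.959 Y111.263 F3041
M5
G00 X54.129 Y113.517
M3 S377
G1 X37.087 Y169.574 F3041
G1 X44.920 Y116.474 F3041
G1 X92.237 Y74.290 F3041
G1 X57.132 Y64.645 F3041
G1 X54.129 Y113.517 F3041
M5
G00 X18.971 Y19.279
M3 S772
G1 X20.728 Y24.395 F1049
G1 X23.476 Y27.818 F1049
G1 X27.215 Y29.550 F1049
G1 X31.945 Y29.589 F1049
G1 X37.666 Y27.937 F1049
G1 X44.377 Y24.593 F1049
G1 X52.080 Y19.556 F1049
G1 X60.773 Y12.828 F1049
M5
G00 X0.000 Y0.000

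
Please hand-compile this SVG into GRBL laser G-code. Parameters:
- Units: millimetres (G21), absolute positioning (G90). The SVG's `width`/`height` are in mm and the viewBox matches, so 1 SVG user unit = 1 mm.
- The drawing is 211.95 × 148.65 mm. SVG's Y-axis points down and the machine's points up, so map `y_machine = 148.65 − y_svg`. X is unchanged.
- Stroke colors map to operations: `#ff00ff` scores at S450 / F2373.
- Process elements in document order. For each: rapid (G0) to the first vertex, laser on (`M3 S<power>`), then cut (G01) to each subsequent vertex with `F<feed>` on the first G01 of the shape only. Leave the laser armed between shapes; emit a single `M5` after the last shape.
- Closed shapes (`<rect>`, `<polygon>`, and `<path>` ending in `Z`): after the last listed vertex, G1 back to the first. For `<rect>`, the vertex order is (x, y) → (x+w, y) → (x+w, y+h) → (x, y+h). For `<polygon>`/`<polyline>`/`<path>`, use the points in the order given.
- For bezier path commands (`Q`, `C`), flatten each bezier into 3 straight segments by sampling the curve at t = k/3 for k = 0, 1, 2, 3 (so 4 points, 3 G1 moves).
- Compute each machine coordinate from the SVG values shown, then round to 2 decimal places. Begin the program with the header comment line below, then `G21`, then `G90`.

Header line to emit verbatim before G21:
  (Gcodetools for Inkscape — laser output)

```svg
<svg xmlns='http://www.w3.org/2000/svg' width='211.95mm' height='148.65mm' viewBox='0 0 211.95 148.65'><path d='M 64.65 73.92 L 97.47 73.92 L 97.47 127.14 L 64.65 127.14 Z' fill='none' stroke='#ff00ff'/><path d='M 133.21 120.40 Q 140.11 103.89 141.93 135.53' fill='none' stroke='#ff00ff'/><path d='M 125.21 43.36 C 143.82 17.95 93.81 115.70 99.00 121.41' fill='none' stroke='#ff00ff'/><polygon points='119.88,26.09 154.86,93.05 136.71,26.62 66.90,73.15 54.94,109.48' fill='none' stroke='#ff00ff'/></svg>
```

viewBox `0 0 211.95 148.65` with mm width/height → 1 unit = 1 mm. Flip: y_m = 148.65 − y_svg.

**Shape 1** — `<path>` rectangle, stroke `#ff00ff` → score (S450, F2373). Machine vertices: (64.65,74.73) → (97.47,74.73) → (97.47,21.51) → (64.65,21.51) → (64.65,74.73). Closed: final G1 returns to the first vertex.

**Shape 2** — `<path>` quadratic bezier, stroke `#ff00ff` → score (S450, F2373). Control points (SVG): P0=(133.21,120.40), P1=(140.11,103.89), P2=(141.93,135.53); sampled at t=k/3. Machine vertices: (133.21,28.25) → (137.25,33.91) → (140.15,28.86) → (141.93,13.12). Open path.

**Shape 3** — `<path>` cubic bezier, stroke `#ff00ff` → score (S450, F2373). Control points (SVG): P0=(125.21,43.36), P1=(143.82,17.95), P2=(93.81,115.70), P3=(99.00,121.41); sampled at t=k/3. Machine vertices: (125.21,105.29) → (125.53,97.62) → (107.62,55.66) → (99.00,27.24). Open path.

**Shape 4** — `<polygon>` closed polygon, stroke `#ff00ff` → score (S450, F2373). Machine vertices: (119.88,122.56) → (154.86,55.60) → (136.71,122.03) → (66.90,75.50) → (54.94,39.17) → (119.88,122.56). Closed: final G1 returns to the first vertex.

(Gcodetools for Inkscape — laser output)
G21
G90
G0 X64.65 Y74.73
M3 S450
G01 X97.47 Y74.73 F2373
G01 X97.47 Y21.51
G01 X64.65 Y21.51
G01 X64.65 Y74.73
G0 X133.21 Y28.25
M3 S450
G01 X137.25 Y33.91 F2373
G01 X140.15 Y28.86
G01 X141.93 Y13.12
G0 X125.21 Y105.29
M3 S450
G01 X125.53 Y97.62 F2373
G01 X107.62 Y55.66
G01 X99.00 Y27.24
G0 X119.88 Y122.56
M3 S450
G01 X154.86 Y55.60 F2373
G01 X136.71 Y122.03
G01 X66.90 Y75.50
G01 X54.94 Y39.17
G01 X119.88 Y122.56
M5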